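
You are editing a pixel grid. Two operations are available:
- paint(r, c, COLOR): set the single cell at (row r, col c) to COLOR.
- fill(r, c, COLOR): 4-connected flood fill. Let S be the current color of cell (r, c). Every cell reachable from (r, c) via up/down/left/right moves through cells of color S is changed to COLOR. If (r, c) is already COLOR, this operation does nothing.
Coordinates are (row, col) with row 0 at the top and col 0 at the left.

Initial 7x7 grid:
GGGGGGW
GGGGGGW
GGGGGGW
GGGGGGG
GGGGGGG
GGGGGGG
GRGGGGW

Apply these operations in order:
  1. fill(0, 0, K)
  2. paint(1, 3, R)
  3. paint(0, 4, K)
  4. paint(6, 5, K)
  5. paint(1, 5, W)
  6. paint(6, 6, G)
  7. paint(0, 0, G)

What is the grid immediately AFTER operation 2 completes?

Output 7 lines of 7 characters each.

After op 1 fill(0,0,K) [44 cells changed]:
KKKKKKW
KKKKKKW
KKKKKKW
KKKKKKK
KKKKKKK
KKKKKKK
KRKKKKW
After op 2 paint(1,3,R):
KKKKKKW
KKKRKKW
KKKKKKW
KKKKKKK
KKKKKKK
KKKKKKK
KRKKKKW

Answer: KKKKKKW
KKKRKKW
KKKKKKW
KKKKKKK
KKKKKKK
KKKKKKK
KRKKKKW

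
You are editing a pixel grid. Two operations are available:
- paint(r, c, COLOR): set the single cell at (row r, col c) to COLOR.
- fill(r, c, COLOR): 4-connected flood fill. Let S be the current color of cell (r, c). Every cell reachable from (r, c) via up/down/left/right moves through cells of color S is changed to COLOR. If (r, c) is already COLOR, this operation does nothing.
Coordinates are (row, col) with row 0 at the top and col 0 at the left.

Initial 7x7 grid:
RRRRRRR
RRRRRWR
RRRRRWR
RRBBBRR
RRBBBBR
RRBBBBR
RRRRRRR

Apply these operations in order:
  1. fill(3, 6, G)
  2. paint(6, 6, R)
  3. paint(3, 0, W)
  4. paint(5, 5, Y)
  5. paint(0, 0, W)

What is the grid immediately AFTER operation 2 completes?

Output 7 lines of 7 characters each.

Answer: GGGGGGG
GGGGGWG
GGGGGWG
GGBBBGG
GGBBBBG
GGBBBBG
GGGGGGR

Derivation:
After op 1 fill(3,6,G) [36 cells changed]:
GGGGGGG
GGGGGWG
GGGGGWG
GGBBBGG
GGBBBBG
GGBBBBG
GGGGGGG
After op 2 paint(6,6,R):
GGGGGGG
GGGGGWG
GGGGGWG
GGBBBGG
GGBBBBG
GGBBBBG
GGGGGGR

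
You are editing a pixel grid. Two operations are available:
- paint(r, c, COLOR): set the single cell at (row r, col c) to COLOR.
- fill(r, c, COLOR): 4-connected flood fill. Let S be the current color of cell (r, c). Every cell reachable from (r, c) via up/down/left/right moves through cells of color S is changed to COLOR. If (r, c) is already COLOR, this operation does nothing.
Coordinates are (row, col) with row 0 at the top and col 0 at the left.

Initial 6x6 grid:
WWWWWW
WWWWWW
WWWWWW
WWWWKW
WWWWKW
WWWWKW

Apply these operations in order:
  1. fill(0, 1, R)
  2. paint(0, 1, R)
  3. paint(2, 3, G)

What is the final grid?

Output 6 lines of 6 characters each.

Answer: RRRRRR
RRRRRR
RRRGRR
RRRRKR
RRRRKR
RRRRKR

Derivation:
After op 1 fill(0,1,R) [33 cells changed]:
RRRRRR
RRRRRR
RRRRRR
RRRRKR
RRRRKR
RRRRKR
After op 2 paint(0,1,R):
RRRRRR
RRRRRR
RRRRRR
RRRRKR
RRRRKR
RRRRKR
After op 3 paint(2,3,G):
RRRRRR
RRRRRR
RRRGRR
RRRRKR
RRRRKR
RRRRKR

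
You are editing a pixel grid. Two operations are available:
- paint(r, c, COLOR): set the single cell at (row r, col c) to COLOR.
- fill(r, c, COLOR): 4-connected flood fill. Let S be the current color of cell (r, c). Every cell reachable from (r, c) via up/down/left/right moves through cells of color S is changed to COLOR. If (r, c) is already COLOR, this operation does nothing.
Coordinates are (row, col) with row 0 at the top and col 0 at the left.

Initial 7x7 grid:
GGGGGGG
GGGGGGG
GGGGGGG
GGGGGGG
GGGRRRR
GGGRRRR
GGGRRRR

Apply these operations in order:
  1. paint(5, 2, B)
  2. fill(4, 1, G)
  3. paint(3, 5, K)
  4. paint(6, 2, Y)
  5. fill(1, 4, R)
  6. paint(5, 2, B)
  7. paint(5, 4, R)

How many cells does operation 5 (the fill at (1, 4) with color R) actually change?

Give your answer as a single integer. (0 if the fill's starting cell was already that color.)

After op 1 paint(5,2,B):
GGGGGGG
GGGGGGG
GGGGGGG
GGGGGGG
GGGRRRR
GGBRRRR
GGGRRRR
After op 2 fill(4,1,G) [0 cells changed]:
GGGGGGG
GGGGGGG
GGGGGGG
GGGGGGG
GGGRRRR
GGBRRRR
GGGRRRR
After op 3 paint(3,5,K):
GGGGGGG
GGGGGGG
GGGGGGG
GGGGGKG
GGGRRRR
GGBRRRR
GGGRRRR
After op 4 paint(6,2,Y):
GGGGGGG
GGGGGGG
GGGGGGG
GGGGGKG
GGGRRRR
GGBRRRR
GGYRRRR
After op 5 fill(1,4,R) [34 cells changed]:
RRRRRRR
RRRRRRR
RRRRRRR
RRRRRKR
RRRRRRR
RRBRRRR
RRYRRRR

Answer: 34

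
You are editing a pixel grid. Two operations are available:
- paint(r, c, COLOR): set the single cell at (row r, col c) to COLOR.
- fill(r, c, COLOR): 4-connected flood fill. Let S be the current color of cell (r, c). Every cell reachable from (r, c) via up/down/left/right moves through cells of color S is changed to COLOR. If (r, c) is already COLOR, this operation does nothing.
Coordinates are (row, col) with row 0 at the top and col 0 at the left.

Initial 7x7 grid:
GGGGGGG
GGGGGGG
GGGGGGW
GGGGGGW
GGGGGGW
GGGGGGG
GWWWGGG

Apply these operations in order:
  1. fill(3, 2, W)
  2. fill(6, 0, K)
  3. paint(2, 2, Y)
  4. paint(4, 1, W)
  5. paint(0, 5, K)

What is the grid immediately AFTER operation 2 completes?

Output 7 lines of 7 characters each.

Answer: KKKKKKK
KKKKKKK
KKKKKKK
KKKKKKK
KKKKKKK
KKKKKKK
KKKKKKK

Derivation:
After op 1 fill(3,2,W) [43 cells changed]:
WWWWWWW
WWWWWWW
WWWWWWW
WWWWWWW
WWWWWWW
WWWWWWW
WWWWWWW
After op 2 fill(6,0,K) [49 cells changed]:
KKKKKKK
KKKKKKK
KKKKKKK
KKKKKKK
KKKKKKK
KKKKKKK
KKKKKKK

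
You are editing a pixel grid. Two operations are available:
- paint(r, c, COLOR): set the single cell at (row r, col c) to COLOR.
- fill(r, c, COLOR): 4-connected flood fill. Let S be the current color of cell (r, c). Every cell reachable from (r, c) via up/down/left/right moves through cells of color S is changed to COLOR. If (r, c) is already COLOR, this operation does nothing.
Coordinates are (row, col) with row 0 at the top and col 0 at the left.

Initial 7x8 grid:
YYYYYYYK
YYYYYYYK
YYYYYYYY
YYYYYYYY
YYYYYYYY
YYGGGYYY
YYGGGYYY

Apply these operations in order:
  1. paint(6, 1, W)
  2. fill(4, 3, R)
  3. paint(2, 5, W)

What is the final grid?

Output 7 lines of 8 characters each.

After op 1 paint(6,1,W):
YYYYYYYK
YYYYYYYK
YYYYYYYY
YYYYYYYY
YYYYYYYY
YYGGGYYY
YWGGGYYY
After op 2 fill(4,3,R) [47 cells changed]:
RRRRRRRK
RRRRRRRK
RRRRRRRR
RRRRRRRR
RRRRRRRR
RRGGGRRR
RWGGGRRR
After op 3 paint(2,5,W):
RRRRRRRK
RRRRRRRK
RRRRRWRR
RRRRRRRR
RRRRRRRR
RRGGGRRR
RWGGGRRR

Answer: RRRRRRRK
RRRRRRRK
RRRRRWRR
RRRRRRRR
RRRRRRRR
RRGGGRRR
RWGGGRRR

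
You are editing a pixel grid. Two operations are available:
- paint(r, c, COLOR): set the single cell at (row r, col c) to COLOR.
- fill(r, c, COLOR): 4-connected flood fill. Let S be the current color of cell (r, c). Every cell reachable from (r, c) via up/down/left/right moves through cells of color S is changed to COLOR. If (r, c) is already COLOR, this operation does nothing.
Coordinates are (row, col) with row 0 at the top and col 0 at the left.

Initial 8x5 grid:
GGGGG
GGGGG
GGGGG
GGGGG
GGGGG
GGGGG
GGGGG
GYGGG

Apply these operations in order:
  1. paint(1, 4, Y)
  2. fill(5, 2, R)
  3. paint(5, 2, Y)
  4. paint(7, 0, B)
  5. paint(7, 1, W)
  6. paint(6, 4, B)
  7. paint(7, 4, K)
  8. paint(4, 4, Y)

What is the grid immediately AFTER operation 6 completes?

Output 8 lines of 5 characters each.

After op 1 paint(1,4,Y):
GGGGG
GGGGY
GGGGG
GGGGG
GGGGG
GGGGG
GGGGG
GYGGG
After op 2 fill(5,2,R) [38 cells changed]:
RRRRR
RRRRY
RRRRR
RRRRR
RRRRR
RRRRR
RRRRR
RYRRR
After op 3 paint(5,2,Y):
RRRRR
RRRRY
RRRRR
RRRRR
RRRRR
RRYRR
RRRRR
RYRRR
After op 4 paint(7,0,B):
RRRRR
RRRRY
RRRRR
RRRRR
RRRRR
RRYRR
RRRRR
BYRRR
After op 5 paint(7,1,W):
RRRRR
RRRRY
RRRRR
RRRRR
RRRRR
RRYRR
RRRRR
BWRRR
After op 6 paint(6,4,B):
RRRRR
RRRRY
RRRRR
RRRRR
RRRRR
RRYRR
RRRRB
BWRRR

Answer: RRRRR
RRRRY
RRRRR
RRRRR
RRRRR
RRYRR
RRRRB
BWRRR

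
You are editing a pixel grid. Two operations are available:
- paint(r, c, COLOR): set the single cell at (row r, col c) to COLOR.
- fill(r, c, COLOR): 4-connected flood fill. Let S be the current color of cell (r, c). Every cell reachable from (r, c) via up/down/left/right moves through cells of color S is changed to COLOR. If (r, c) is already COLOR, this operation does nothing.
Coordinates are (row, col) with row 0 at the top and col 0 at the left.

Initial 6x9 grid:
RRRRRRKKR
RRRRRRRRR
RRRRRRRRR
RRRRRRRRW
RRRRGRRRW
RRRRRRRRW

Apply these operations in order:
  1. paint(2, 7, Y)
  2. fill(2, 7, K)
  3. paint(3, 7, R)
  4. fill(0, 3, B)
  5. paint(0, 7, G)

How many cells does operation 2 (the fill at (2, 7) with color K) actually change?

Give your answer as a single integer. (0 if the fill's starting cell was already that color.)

Answer: 1

Derivation:
After op 1 paint(2,7,Y):
RRRRRRKKR
RRRRRRRRR
RRRRRRRYR
RRRRRRRRW
RRRRGRRRW
RRRRRRRRW
After op 2 fill(2,7,K) [1 cells changed]:
RRRRRRKKR
RRRRRRRRR
RRRRRRRKR
RRRRRRRRW
RRRRGRRRW
RRRRRRRRW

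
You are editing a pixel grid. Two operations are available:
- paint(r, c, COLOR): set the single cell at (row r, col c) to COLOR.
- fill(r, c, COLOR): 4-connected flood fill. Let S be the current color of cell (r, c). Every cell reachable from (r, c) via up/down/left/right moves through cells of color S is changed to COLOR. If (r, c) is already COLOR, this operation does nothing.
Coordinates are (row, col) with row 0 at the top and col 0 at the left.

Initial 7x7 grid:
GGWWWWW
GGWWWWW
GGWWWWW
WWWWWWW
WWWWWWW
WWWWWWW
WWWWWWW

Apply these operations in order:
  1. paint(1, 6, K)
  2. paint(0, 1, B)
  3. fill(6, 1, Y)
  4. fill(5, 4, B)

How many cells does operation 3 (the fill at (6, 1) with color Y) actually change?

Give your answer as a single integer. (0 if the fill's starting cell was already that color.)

After op 1 paint(1,6,K):
GGWWWWW
GGWWWWK
GGWWWWW
WWWWWWW
WWWWWWW
WWWWWWW
WWWWWWW
After op 2 paint(0,1,B):
GBWWWWW
GGWWWWK
GGWWWWW
WWWWWWW
WWWWWWW
WWWWWWW
WWWWWWW
After op 3 fill(6,1,Y) [42 cells changed]:
GBYYYYY
GGYYYYK
GGYYYYY
YYYYYYY
YYYYYYY
YYYYYYY
YYYYYYY

Answer: 42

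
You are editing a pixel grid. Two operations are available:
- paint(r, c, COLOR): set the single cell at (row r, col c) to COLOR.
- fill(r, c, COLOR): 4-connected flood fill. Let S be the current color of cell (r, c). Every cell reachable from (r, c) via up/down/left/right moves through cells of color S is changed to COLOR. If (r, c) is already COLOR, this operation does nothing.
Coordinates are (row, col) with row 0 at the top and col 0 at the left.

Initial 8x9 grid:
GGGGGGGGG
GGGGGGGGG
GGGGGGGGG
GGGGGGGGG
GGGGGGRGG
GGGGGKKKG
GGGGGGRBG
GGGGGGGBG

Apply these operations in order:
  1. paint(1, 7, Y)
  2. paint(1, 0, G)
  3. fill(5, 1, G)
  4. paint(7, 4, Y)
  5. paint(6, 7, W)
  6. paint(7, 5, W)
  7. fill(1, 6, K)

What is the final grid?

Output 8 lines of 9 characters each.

Answer: KKKKKKKKK
KKKKKKKYK
KKKKKKKKK
KKKKKKKKK
KKKKKKRKK
KKKKKKKKK
KKKKKKRWK
KKKKYWGBK

Derivation:
After op 1 paint(1,7,Y):
GGGGGGGGG
GGGGGGGYG
GGGGGGGGG
GGGGGGGGG
GGGGGGRGG
GGGGGKKKG
GGGGGGRBG
GGGGGGGBG
After op 2 paint(1,0,G):
GGGGGGGGG
GGGGGGGYG
GGGGGGGGG
GGGGGGGGG
GGGGGGRGG
GGGGGKKKG
GGGGGGRBG
GGGGGGGBG
After op 3 fill(5,1,G) [0 cells changed]:
GGGGGGGGG
GGGGGGGYG
GGGGGGGGG
GGGGGGGGG
GGGGGGRGG
GGGGGKKKG
GGGGGGRBG
GGGGGGGBG
After op 4 paint(7,4,Y):
GGGGGGGGG
GGGGGGGYG
GGGGGGGGG
GGGGGGGGG
GGGGGGRGG
GGGGGKKKG
GGGGGGRBG
GGGGYGGBG
After op 5 paint(6,7,W):
GGGGGGGGG
GGGGGGGYG
GGGGGGGGG
GGGGGGGGG
GGGGGGRGG
GGGGGKKKG
GGGGGGRWG
GGGGYGGBG
After op 6 paint(7,5,W):
GGGGGGGGG
GGGGGGGYG
GGGGGGGGG
GGGGGGGGG
GGGGGGRGG
GGGGGKKKG
GGGGGGRWG
GGGGYWGBG
After op 7 fill(1,6,K) [61 cells changed]:
KKKKKKKKK
KKKKKKKYK
KKKKKKKKK
KKKKKKKKK
KKKKKKRKK
KKKKKKKKK
KKKKKKRWK
KKKKYWGBK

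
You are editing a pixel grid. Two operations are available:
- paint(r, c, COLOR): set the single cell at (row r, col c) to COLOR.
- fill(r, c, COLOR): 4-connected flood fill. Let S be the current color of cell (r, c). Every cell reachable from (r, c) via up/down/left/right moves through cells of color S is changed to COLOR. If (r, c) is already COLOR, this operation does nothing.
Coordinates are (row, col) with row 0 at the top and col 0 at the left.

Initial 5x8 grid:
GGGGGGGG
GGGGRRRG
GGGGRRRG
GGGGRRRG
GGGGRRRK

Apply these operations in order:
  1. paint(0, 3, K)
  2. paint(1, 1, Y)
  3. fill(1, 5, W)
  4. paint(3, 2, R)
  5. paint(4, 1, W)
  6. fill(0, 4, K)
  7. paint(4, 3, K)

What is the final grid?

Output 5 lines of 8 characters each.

After op 1 paint(0,3,K):
GGGKGGGG
GGGGRRRG
GGGGRRRG
GGGGRRRG
GGGGRRRK
After op 2 paint(1,1,Y):
GGGKGGGG
GYGGRRRG
GGGGRRRG
GGGGRRRG
GGGGRRRK
After op 3 fill(1,5,W) [12 cells changed]:
GGGKGGGG
GYGGWWWG
GGGGWWWG
GGGGWWWG
GGGGWWWK
After op 4 paint(3,2,R):
GGGKGGGG
GYGGWWWG
GGGGWWWG
GGRGWWWG
GGGGWWWK
After op 5 paint(4,1,W):
GGGKGGGG
GYGGWWWG
GGGGWWWG
GGRGWWWG
GWGGWWWK
After op 6 fill(0,4,K) [7 cells changed]:
GGGKKKKK
GYGGWWWK
GGGGWWWK
GGRGWWWK
GWGGWWWK
After op 7 paint(4,3,K):
GGGKKKKK
GYGGWWWK
GGGGWWWK
GGRGWWWK
GWGKWWWK

Answer: GGGKKKKK
GYGGWWWK
GGGGWWWK
GGRGWWWK
GWGKWWWK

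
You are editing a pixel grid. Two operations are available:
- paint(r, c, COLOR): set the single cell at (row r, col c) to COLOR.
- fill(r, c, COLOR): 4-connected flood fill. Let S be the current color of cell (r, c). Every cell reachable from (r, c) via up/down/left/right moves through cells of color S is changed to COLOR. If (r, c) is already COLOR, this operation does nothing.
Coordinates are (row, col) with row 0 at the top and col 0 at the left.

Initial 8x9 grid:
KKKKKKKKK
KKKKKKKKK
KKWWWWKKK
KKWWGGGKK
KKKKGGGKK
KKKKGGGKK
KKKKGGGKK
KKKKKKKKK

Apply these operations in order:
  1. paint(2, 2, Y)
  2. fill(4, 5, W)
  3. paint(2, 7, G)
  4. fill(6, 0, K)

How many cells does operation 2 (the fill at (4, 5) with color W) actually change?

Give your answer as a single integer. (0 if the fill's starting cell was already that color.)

Answer: 12

Derivation:
After op 1 paint(2,2,Y):
KKKKKKKKK
KKKKKKKKK
KKYWWWKKK
KKWWGGGKK
KKKKGGGKK
KKKKGGGKK
KKKKGGGKK
KKKKKKKKK
After op 2 fill(4,5,W) [12 cells changed]:
KKKKKKKKK
KKKKKKKKK
KKYWWWKKK
KKWWWWWKK
KKKKWWWKK
KKKKWWWKK
KKKKWWWKK
KKKKKKKKK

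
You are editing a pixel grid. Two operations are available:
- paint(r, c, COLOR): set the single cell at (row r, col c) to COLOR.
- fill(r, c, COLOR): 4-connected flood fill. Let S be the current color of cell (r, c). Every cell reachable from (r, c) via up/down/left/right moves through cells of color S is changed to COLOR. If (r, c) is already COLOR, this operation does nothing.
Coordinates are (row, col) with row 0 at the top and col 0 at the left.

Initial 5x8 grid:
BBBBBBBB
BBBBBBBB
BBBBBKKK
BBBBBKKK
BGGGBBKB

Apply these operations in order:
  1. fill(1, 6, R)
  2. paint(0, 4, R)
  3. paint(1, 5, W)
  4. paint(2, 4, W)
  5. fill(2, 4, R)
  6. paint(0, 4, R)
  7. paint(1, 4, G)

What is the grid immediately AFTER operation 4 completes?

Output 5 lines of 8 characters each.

Answer: RRRRRRRR
RRRRRWRR
RRRRWKKK
RRRRRKKK
RGGGRRKB

Derivation:
After op 1 fill(1,6,R) [29 cells changed]:
RRRRRRRR
RRRRRRRR
RRRRRKKK
RRRRRKKK
RGGGRRKB
After op 2 paint(0,4,R):
RRRRRRRR
RRRRRRRR
RRRRRKKK
RRRRRKKK
RGGGRRKB
After op 3 paint(1,5,W):
RRRRRRRR
RRRRRWRR
RRRRRKKK
RRRRRKKK
RGGGRRKB
After op 4 paint(2,4,W):
RRRRRRRR
RRRRRWRR
RRRRWKKK
RRRRRKKK
RGGGRRKB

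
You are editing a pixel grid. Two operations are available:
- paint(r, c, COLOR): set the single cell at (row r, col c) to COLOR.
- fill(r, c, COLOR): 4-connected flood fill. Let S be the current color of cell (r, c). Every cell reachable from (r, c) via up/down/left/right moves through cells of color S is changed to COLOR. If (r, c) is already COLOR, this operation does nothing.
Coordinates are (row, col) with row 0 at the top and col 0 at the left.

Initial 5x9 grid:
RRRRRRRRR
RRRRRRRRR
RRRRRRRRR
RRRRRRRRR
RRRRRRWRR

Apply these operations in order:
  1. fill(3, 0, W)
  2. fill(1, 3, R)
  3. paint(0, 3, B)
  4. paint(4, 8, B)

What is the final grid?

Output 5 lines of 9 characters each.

After op 1 fill(3,0,W) [44 cells changed]:
WWWWWWWWW
WWWWWWWWW
WWWWWWWWW
WWWWWWWWW
WWWWWWWWW
After op 2 fill(1,3,R) [45 cells changed]:
RRRRRRRRR
RRRRRRRRR
RRRRRRRRR
RRRRRRRRR
RRRRRRRRR
After op 3 paint(0,3,B):
RRRBRRRRR
RRRRRRRRR
RRRRRRRRR
RRRRRRRRR
RRRRRRRRR
After op 4 paint(4,8,B):
RRRBRRRRR
RRRRRRRRR
RRRRRRRRR
RRRRRRRRR
RRRRRRRRB

Answer: RRRBRRRRR
RRRRRRRRR
RRRRRRRRR
RRRRRRRRR
RRRRRRRRB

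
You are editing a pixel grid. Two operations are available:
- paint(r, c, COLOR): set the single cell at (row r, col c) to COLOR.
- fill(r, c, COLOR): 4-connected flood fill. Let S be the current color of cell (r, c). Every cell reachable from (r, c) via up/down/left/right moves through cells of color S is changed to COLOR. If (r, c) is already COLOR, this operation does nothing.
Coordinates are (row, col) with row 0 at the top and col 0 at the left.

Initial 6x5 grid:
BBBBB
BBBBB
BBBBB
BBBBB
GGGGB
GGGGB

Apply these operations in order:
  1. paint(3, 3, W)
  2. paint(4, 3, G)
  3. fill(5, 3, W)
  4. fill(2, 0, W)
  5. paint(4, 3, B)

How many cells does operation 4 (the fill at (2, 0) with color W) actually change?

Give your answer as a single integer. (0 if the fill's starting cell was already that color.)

After op 1 paint(3,3,W):
BBBBB
BBBBB
BBBBB
BBBWB
GGGGB
GGGGB
After op 2 paint(4,3,G):
BBBBB
BBBBB
BBBBB
BBBWB
GGGGB
GGGGB
After op 3 fill(5,3,W) [8 cells changed]:
BBBBB
BBBBB
BBBBB
BBBWB
WWWWB
WWWWB
After op 4 fill(2,0,W) [21 cells changed]:
WWWWW
WWWWW
WWWWW
WWWWW
WWWWW
WWWWW

Answer: 21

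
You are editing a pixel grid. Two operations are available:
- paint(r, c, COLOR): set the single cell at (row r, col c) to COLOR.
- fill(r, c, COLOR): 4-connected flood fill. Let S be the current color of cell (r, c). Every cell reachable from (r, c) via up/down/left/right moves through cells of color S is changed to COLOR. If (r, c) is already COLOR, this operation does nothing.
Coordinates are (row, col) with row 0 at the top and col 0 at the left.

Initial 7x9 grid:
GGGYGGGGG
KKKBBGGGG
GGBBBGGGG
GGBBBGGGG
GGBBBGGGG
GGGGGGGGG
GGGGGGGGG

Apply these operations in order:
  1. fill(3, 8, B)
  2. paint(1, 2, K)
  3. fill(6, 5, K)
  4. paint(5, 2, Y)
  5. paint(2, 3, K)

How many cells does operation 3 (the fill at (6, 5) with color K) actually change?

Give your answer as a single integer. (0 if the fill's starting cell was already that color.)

Answer: 56

Derivation:
After op 1 fill(3,8,B) [45 cells changed]:
GGGYBBBBB
KKKBBBBBB
BBBBBBBBB
BBBBBBBBB
BBBBBBBBB
BBBBBBBBB
BBBBBBBBB
After op 2 paint(1,2,K):
GGGYBBBBB
KKKBBBBBB
BBBBBBBBB
BBBBBBBBB
BBBBBBBBB
BBBBBBBBB
BBBBBBBBB
After op 3 fill(6,5,K) [56 cells changed]:
GGGYKKKKK
KKKKKKKKK
KKKKKKKKK
KKKKKKKKK
KKKKKKKKK
KKKKKKKKK
KKKKKKKKK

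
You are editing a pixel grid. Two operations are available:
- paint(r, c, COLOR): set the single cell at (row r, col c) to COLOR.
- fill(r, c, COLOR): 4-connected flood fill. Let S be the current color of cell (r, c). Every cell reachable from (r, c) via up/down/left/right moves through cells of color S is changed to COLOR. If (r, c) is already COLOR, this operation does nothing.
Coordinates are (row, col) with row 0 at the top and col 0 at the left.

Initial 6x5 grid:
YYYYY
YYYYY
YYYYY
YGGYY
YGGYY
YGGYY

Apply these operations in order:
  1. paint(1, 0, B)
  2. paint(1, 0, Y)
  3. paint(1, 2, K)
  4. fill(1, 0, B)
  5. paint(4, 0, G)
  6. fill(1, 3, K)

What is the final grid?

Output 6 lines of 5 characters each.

Answer: KKKKK
KKKKK
KKKKK
KGGKK
GGGKK
BGGKK

Derivation:
After op 1 paint(1,0,B):
YYYYY
BYYYY
YYYYY
YGGYY
YGGYY
YGGYY
After op 2 paint(1,0,Y):
YYYYY
YYYYY
YYYYY
YGGYY
YGGYY
YGGYY
After op 3 paint(1,2,K):
YYYYY
YYKYY
YYYYY
YGGYY
YGGYY
YGGYY
After op 4 fill(1,0,B) [23 cells changed]:
BBBBB
BBKBB
BBBBB
BGGBB
BGGBB
BGGBB
After op 5 paint(4,0,G):
BBBBB
BBKBB
BBBBB
BGGBB
GGGBB
BGGBB
After op 6 fill(1,3,K) [21 cells changed]:
KKKKK
KKKKK
KKKKK
KGGKK
GGGKK
BGGKK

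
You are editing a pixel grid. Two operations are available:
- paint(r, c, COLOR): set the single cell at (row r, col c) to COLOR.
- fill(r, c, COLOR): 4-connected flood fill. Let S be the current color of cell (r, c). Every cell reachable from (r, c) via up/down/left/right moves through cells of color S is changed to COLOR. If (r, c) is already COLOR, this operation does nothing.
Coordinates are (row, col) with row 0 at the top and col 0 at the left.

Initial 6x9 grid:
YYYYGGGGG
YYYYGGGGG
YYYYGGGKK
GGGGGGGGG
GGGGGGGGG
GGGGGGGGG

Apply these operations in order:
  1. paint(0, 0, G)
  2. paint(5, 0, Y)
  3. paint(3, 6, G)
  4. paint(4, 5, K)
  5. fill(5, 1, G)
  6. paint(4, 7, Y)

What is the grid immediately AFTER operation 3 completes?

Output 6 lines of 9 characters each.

Answer: GYYYGGGGG
YYYYGGGGG
YYYYGGGKK
GGGGGGGGG
GGGGGGGGG
YGGGGGGGG

Derivation:
After op 1 paint(0,0,G):
GYYYGGGGG
YYYYGGGGG
YYYYGGGKK
GGGGGGGGG
GGGGGGGGG
GGGGGGGGG
After op 2 paint(5,0,Y):
GYYYGGGGG
YYYYGGGGG
YYYYGGGKK
GGGGGGGGG
GGGGGGGGG
YGGGGGGGG
After op 3 paint(3,6,G):
GYYYGGGGG
YYYYGGGGG
YYYYGGGKK
GGGGGGGGG
GGGGGGGGG
YGGGGGGGG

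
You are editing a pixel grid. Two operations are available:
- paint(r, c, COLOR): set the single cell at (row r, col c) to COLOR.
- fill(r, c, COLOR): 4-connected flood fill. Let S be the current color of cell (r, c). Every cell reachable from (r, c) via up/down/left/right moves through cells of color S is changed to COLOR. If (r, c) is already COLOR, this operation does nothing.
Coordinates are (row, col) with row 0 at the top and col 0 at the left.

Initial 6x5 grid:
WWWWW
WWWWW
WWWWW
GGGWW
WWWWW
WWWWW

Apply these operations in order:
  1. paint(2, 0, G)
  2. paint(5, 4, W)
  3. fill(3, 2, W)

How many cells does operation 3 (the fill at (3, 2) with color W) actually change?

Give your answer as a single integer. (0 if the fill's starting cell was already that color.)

After op 1 paint(2,0,G):
WWWWW
WWWWW
GWWWW
GGGWW
WWWWW
WWWWW
After op 2 paint(5,4,W):
WWWWW
WWWWW
GWWWW
GGGWW
WWWWW
WWWWW
After op 3 fill(3,2,W) [4 cells changed]:
WWWWW
WWWWW
WWWWW
WWWWW
WWWWW
WWWWW

Answer: 4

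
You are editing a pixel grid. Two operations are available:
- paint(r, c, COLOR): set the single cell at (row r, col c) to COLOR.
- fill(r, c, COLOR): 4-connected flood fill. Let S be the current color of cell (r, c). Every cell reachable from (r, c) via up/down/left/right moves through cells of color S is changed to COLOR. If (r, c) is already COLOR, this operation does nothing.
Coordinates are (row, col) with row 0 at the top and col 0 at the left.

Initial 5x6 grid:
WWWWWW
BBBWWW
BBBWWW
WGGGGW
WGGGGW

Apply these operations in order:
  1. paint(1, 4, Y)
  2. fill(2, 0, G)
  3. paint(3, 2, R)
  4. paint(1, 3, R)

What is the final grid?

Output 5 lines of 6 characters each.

After op 1 paint(1,4,Y):
WWWWWW
BBBWYW
BBBWWW
WGGGGW
WGGGGW
After op 2 fill(2,0,G) [6 cells changed]:
WWWWWW
GGGWYW
GGGWWW
WGGGGW
WGGGGW
After op 3 paint(3,2,R):
WWWWWW
GGGWYW
GGGWWW
WGRGGW
WGGGGW
After op 4 paint(1,3,R):
WWWWWW
GGGRYW
GGGWWW
WGRGGW
WGGGGW

Answer: WWWWWW
GGGRYW
GGGWWW
WGRGGW
WGGGGW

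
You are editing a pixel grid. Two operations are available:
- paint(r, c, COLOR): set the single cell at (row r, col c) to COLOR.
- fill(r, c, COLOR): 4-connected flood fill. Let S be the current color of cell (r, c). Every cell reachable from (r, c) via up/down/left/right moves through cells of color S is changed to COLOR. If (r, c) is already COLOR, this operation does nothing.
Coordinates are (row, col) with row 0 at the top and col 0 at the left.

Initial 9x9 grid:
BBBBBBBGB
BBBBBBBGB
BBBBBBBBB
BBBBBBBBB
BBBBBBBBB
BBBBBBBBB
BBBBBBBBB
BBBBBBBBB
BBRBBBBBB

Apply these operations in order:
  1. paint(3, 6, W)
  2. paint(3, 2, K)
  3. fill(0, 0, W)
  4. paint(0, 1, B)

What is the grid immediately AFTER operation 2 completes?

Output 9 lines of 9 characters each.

After op 1 paint(3,6,W):
BBBBBBBGB
BBBBBBBGB
BBBBBBBBB
BBBBBBWBB
BBBBBBBBB
BBBBBBBBB
BBBBBBBBB
BBBBBBBBB
BBRBBBBBB
After op 2 paint(3,2,K):
BBBBBBBGB
BBBBBBBGB
BBBBBBBBB
BBKBBBWBB
BBBBBBBBB
BBBBBBBBB
BBBBBBBBB
BBBBBBBBB
BBRBBBBBB

Answer: BBBBBBBGB
BBBBBBBGB
BBBBBBBBB
BBKBBBWBB
BBBBBBBBB
BBBBBBBBB
BBBBBBBBB
BBBBBBBBB
BBRBBBBBB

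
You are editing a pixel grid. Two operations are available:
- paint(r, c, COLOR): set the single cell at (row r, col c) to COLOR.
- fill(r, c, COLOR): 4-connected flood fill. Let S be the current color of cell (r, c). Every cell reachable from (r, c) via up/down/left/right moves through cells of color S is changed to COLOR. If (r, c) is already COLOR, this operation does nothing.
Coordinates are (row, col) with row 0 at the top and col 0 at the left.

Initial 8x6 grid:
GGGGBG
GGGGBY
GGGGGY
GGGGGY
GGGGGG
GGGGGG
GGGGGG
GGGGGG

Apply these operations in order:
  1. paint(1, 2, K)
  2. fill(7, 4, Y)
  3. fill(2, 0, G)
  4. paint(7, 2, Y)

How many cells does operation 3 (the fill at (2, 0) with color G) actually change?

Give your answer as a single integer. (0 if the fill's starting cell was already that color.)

After op 1 paint(1,2,K):
GGGGBG
GGKGBY
GGGGGY
GGGGGY
GGGGGG
GGGGGG
GGGGGG
GGGGGG
After op 2 fill(7,4,Y) [41 cells changed]:
YYYYBG
YYKYBY
YYYYYY
YYYYYY
YYYYYY
YYYYYY
YYYYYY
YYYYYY
After op 3 fill(2,0,G) [44 cells changed]:
GGGGBG
GGKGBG
GGGGGG
GGGGGG
GGGGGG
GGGGGG
GGGGGG
GGGGGG

Answer: 44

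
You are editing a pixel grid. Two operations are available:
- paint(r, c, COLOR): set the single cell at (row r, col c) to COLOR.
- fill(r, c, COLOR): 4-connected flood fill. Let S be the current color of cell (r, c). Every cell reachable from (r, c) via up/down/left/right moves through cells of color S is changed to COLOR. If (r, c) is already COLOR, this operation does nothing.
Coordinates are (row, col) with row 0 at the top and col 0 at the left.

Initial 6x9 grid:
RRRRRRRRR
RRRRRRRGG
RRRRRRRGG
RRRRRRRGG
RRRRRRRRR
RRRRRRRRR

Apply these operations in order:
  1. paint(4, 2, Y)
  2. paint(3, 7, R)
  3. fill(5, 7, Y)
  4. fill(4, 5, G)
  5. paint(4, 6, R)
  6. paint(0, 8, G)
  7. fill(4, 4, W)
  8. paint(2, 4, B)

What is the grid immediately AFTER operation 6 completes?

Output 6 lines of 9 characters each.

Answer: GGGGGGGGG
GGGGGGGGG
GGGGGGGGG
GGGGGGGGG
GGGGGGRGG
GGGGGGGGG

Derivation:
After op 1 paint(4,2,Y):
RRRRRRRRR
RRRRRRRGG
RRRRRRRGG
RRRRRRRGG
RRYRRRRRR
RRRRRRRRR
After op 2 paint(3,7,R):
RRRRRRRRR
RRRRRRRGG
RRRRRRRGG
RRRRRRRRG
RRYRRRRRR
RRRRRRRRR
After op 3 fill(5,7,Y) [48 cells changed]:
YYYYYYYYY
YYYYYYYGG
YYYYYYYGG
YYYYYYYYG
YYYYYYYYY
YYYYYYYYY
After op 4 fill(4,5,G) [49 cells changed]:
GGGGGGGGG
GGGGGGGGG
GGGGGGGGG
GGGGGGGGG
GGGGGGGGG
GGGGGGGGG
After op 5 paint(4,6,R):
GGGGGGGGG
GGGGGGGGG
GGGGGGGGG
GGGGGGGGG
GGGGGGRGG
GGGGGGGGG
After op 6 paint(0,8,G):
GGGGGGGGG
GGGGGGGGG
GGGGGGGGG
GGGGGGGGG
GGGGGGRGG
GGGGGGGGG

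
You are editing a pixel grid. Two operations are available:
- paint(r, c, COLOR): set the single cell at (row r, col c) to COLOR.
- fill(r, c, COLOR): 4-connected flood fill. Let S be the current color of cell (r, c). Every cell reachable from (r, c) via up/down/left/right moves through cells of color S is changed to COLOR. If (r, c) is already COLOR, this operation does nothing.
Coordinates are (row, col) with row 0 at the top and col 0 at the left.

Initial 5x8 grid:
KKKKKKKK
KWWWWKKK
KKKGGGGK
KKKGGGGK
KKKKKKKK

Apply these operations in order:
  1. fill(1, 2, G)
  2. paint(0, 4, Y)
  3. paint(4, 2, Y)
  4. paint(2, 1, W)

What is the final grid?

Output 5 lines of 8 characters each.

Answer: KKKKYKKK
KGGGGKKK
KWKGGGGK
KKKGGGGK
KKYKKKKK

Derivation:
After op 1 fill(1,2,G) [4 cells changed]:
KKKKKKKK
KGGGGKKK
KKKGGGGK
KKKGGGGK
KKKKKKKK
After op 2 paint(0,4,Y):
KKKKYKKK
KGGGGKKK
KKKGGGGK
KKKGGGGK
KKKKKKKK
After op 3 paint(4,2,Y):
KKKKYKKK
KGGGGKKK
KKKGGGGK
KKKGGGGK
KKYKKKKK
After op 4 paint(2,1,W):
KKKKYKKK
KGGGGKKK
KWKGGGGK
KKKGGGGK
KKYKKKKK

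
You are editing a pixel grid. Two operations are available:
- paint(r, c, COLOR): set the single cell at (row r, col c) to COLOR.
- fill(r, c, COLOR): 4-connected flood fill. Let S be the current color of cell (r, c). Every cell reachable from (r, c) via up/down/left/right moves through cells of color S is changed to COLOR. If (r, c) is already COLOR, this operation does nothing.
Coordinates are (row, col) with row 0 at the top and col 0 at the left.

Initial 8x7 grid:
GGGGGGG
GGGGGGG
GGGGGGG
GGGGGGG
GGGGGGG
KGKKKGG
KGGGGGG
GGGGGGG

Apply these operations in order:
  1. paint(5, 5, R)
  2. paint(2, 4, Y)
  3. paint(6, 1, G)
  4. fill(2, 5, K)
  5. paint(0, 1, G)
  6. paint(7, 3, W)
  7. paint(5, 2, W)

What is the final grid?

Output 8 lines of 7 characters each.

Answer: KGKKKKK
KKKKKKK
KKKKYKK
KKKKKKK
KKKKKKK
KKWKKRK
KKKKKKK
KKKWKKK

Derivation:
After op 1 paint(5,5,R):
GGGGGGG
GGGGGGG
GGGGGGG
GGGGGGG
GGGGGGG
KGKKKRG
KGGGGGG
GGGGGGG
After op 2 paint(2,4,Y):
GGGGGGG
GGGGGGG
GGGGYGG
GGGGGGG
GGGGGGG
KGKKKRG
KGGGGGG
GGGGGGG
After op 3 paint(6,1,G):
GGGGGGG
GGGGGGG
GGGGYGG
GGGGGGG
GGGGGGG
KGKKKRG
KGGGGGG
GGGGGGG
After op 4 fill(2,5,K) [49 cells changed]:
KKKKKKK
KKKKKKK
KKKKYKK
KKKKKKK
KKKKKKK
KKKKKRK
KKKKKKK
KKKKKKK
After op 5 paint(0,1,G):
KGKKKKK
KKKKKKK
KKKKYKK
KKKKKKK
KKKKKKK
KKKKKRK
KKKKKKK
KKKKKKK
After op 6 paint(7,3,W):
KGKKKKK
KKKKKKK
KKKKYKK
KKKKKKK
KKKKKKK
KKKKKRK
KKKKKKK
KKKWKKK
After op 7 paint(5,2,W):
KGKKKKK
KKKKKKK
KKKKYKK
KKKKKKK
KKKKKKK
KKWKKRK
KKKKKKK
KKKWKKK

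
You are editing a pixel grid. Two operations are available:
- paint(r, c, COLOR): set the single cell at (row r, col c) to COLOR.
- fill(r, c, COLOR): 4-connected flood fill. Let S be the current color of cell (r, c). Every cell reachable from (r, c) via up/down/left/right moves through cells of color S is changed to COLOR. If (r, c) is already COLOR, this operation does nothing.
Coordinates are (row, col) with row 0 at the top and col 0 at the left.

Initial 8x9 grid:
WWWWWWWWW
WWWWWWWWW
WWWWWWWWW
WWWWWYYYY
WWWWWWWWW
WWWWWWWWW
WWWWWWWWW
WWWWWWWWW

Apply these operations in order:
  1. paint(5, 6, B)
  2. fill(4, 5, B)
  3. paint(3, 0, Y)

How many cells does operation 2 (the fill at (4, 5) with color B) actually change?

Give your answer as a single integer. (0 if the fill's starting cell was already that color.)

After op 1 paint(5,6,B):
WWWWWWWWW
WWWWWWWWW
WWWWWWWWW
WWWWWYYYY
WWWWWWWWW
WWWWWWBWW
WWWWWWWWW
WWWWWWWWW
After op 2 fill(4,5,B) [67 cells changed]:
BBBBBBBBB
BBBBBBBBB
BBBBBBBBB
BBBBBYYYY
BBBBBBBBB
BBBBBBBBB
BBBBBBBBB
BBBBBBBBB

Answer: 67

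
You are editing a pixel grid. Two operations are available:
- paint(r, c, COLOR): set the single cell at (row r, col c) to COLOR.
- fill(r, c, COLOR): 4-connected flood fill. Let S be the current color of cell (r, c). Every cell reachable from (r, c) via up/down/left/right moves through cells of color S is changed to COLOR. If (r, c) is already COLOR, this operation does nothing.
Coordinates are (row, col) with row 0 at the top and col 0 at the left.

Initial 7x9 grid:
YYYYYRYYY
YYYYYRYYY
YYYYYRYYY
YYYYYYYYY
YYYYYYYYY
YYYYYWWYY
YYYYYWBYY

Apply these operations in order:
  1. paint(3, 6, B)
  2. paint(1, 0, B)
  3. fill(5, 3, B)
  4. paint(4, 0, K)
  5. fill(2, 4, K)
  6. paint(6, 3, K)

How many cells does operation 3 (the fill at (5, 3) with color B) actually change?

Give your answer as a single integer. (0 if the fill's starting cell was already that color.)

After op 1 paint(3,6,B):
YYYYYRYYY
YYYYYRYYY
YYYYYRYYY
YYYYYYBYY
YYYYYYYYY
YYYYYWWYY
YYYYYWBYY
After op 2 paint(1,0,B):
YYYYYRYYY
BYYYYRYYY
YYYYYRYYY
YYYYYYBYY
YYYYYYYYY
YYYYYWWYY
YYYYYWBYY
After op 3 fill(5,3,B) [54 cells changed]:
BBBBBRBBB
BBBBBRBBB
BBBBBRBBB
BBBBBBBBB
BBBBBBBBB
BBBBBWWBB
BBBBBWBBB

Answer: 54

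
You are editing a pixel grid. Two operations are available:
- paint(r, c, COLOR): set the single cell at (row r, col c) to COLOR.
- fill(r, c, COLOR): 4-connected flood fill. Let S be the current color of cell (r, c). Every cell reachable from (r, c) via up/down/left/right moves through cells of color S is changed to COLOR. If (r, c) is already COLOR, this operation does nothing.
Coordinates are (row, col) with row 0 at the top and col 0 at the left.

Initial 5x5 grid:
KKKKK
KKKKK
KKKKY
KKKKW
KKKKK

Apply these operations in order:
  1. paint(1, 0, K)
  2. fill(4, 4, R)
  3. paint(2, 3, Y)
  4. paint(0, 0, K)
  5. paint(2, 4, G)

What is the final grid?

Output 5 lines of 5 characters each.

Answer: KRRRR
RRRRR
RRRYG
RRRRW
RRRRR

Derivation:
After op 1 paint(1,0,K):
KKKKK
KKKKK
KKKKY
KKKKW
KKKKK
After op 2 fill(4,4,R) [23 cells changed]:
RRRRR
RRRRR
RRRRY
RRRRW
RRRRR
After op 3 paint(2,3,Y):
RRRRR
RRRRR
RRRYY
RRRRW
RRRRR
After op 4 paint(0,0,K):
KRRRR
RRRRR
RRRYY
RRRRW
RRRRR
After op 5 paint(2,4,G):
KRRRR
RRRRR
RRRYG
RRRRW
RRRRR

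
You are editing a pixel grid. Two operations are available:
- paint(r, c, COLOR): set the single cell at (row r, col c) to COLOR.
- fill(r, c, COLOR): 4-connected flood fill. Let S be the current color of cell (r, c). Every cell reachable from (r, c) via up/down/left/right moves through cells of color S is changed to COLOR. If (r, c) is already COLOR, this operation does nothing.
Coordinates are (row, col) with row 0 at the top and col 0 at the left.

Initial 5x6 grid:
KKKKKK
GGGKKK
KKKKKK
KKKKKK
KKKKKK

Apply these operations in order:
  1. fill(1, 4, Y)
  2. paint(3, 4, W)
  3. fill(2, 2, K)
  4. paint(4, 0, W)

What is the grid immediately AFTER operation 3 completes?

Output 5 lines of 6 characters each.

After op 1 fill(1,4,Y) [27 cells changed]:
YYYYYY
GGGYYY
YYYYYY
YYYYYY
YYYYYY
After op 2 paint(3,4,W):
YYYYYY
GGGYYY
YYYYYY
YYYYWY
YYYYYY
After op 3 fill(2,2,K) [26 cells changed]:
KKKKKK
GGGKKK
KKKKKK
KKKKWK
KKKKKK

Answer: KKKKKK
GGGKKK
KKKKKK
KKKKWK
KKKKKK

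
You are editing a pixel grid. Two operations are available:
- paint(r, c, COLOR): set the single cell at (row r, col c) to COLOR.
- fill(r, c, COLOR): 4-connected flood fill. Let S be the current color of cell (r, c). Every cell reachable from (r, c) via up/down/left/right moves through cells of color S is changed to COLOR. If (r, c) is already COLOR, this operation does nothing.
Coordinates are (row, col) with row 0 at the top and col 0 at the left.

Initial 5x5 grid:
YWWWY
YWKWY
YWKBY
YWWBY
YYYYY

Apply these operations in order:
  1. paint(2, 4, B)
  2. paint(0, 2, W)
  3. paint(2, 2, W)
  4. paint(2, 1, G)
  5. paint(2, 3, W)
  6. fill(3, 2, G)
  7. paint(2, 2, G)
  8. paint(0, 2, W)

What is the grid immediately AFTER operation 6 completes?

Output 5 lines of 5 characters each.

After op 1 paint(2,4,B):
YWWWY
YWKWY
YWKBB
YWWBY
YYYYY
After op 2 paint(0,2,W):
YWWWY
YWKWY
YWKBB
YWWBY
YYYYY
After op 3 paint(2,2,W):
YWWWY
YWKWY
YWWBB
YWWBY
YYYYY
After op 4 paint(2,1,G):
YWWWY
YWKWY
YGWBB
YWWBY
YYYYY
After op 5 paint(2,3,W):
YWWWY
YWKWY
YGWWB
YWWBY
YYYYY
After op 6 fill(3,2,G) [9 cells changed]:
YGGGY
YGKGY
YGGGB
YGGBY
YYYYY

Answer: YGGGY
YGKGY
YGGGB
YGGBY
YYYYY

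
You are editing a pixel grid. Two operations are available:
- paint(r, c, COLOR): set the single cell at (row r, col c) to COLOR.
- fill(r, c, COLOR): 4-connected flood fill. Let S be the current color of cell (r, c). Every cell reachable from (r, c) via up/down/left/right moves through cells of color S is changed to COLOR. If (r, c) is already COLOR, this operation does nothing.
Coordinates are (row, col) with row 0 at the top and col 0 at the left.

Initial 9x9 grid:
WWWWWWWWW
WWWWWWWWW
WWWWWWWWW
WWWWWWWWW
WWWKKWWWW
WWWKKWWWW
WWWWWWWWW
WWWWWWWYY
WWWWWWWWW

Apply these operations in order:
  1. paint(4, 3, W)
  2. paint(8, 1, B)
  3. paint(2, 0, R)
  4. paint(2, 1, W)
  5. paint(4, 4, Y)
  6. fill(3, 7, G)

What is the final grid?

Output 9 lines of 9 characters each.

Answer: GGGGGGGGG
GGGGGGGGG
RGGGGGGGG
GGGGGGGGG
GGGGYGGGG
GGGKKGGGG
GGGGGGGGG
GGGGGGGYY
GBGGGGGGG

Derivation:
After op 1 paint(4,3,W):
WWWWWWWWW
WWWWWWWWW
WWWWWWWWW
WWWWWWWWW
WWWWKWWWW
WWWKKWWWW
WWWWWWWWW
WWWWWWWYY
WWWWWWWWW
After op 2 paint(8,1,B):
WWWWWWWWW
WWWWWWWWW
WWWWWWWWW
WWWWWWWWW
WWWWKWWWW
WWWKKWWWW
WWWWWWWWW
WWWWWWWYY
WBWWWWWWW
After op 3 paint(2,0,R):
WWWWWWWWW
WWWWWWWWW
RWWWWWWWW
WWWWWWWWW
WWWWKWWWW
WWWKKWWWW
WWWWWWWWW
WWWWWWWYY
WBWWWWWWW
After op 4 paint(2,1,W):
WWWWWWWWW
WWWWWWWWW
RWWWWWWWW
WWWWWWWWW
WWWWKWWWW
WWWKKWWWW
WWWWWWWWW
WWWWWWWYY
WBWWWWWWW
After op 5 paint(4,4,Y):
WWWWWWWWW
WWWWWWWWW
RWWWWWWWW
WWWWWWWWW
WWWWYWWWW
WWWKKWWWW
WWWWWWWWW
WWWWWWWYY
WBWWWWWWW
After op 6 fill(3,7,G) [74 cells changed]:
GGGGGGGGG
GGGGGGGGG
RGGGGGGGG
GGGGGGGGG
GGGGYGGGG
GGGKKGGGG
GGGGGGGGG
GGGGGGGYY
GBGGGGGGG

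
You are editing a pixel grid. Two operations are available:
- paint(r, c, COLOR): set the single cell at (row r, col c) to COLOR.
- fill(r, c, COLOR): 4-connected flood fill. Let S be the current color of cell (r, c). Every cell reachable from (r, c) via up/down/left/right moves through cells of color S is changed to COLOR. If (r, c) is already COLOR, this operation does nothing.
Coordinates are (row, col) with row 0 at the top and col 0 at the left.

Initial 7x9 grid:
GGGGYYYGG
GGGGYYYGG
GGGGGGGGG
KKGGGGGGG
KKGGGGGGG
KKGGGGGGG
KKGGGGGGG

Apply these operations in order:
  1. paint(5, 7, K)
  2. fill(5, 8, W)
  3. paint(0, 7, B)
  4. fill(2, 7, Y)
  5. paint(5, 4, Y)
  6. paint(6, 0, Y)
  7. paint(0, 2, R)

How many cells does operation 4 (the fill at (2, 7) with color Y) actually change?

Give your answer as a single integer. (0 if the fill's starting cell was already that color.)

Answer: 47

Derivation:
After op 1 paint(5,7,K):
GGGGYYYGG
GGGGYYYGG
GGGGGGGGG
KKGGGGGGG
KKGGGGGGG
KKGGGGGKG
KKGGGGGGG
After op 2 fill(5,8,W) [48 cells changed]:
WWWWYYYWW
WWWWYYYWW
WWWWWWWWW
KKWWWWWWW
KKWWWWWWW
KKWWWWWKW
KKWWWWWWW
After op 3 paint(0,7,B):
WWWWYYYBW
WWWWYYYWW
WWWWWWWWW
KKWWWWWWW
KKWWWWWWW
KKWWWWWKW
KKWWWWWWW
After op 4 fill(2,7,Y) [47 cells changed]:
YYYYYYYBY
YYYYYYYYY
YYYYYYYYY
KKYYYYYYY
KKYYYYYYY
KKYYYYYKY
KKYYYYYYY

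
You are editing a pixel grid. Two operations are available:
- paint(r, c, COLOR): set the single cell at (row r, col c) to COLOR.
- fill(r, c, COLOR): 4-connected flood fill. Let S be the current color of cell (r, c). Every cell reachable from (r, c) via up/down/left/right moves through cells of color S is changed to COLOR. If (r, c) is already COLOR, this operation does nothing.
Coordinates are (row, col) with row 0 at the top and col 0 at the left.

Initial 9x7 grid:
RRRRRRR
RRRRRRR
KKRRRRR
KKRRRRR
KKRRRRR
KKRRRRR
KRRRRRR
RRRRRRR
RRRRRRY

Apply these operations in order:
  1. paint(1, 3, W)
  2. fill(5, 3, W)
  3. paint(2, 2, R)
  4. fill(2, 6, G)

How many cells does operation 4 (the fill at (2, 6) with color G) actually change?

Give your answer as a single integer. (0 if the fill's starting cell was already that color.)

Answer: 52

Derivation:
After op 1 paint(1,3,W):
RRRRRRR
RRRWRRR
KKRRRRR
KKRRRRR
KKRRRRR
KKRRRRR
KRRRRRR
RRRRRRR
RRRRRRY
After op 2 fill(5,3,W) [52 cells changed]:
WWWWWWW
WWWWWWW
KKWWWWW
KKWWWWW
KKWWWWW
KKWWWWW
KWWWWWW
WWWWWWW
WWWWWWY
After op 3 paint(2,2,R):
WWWWWWW
WWWWWWW
KKRWWWW
KKWWWWW
KKWWWWW
KKWWWWW
KWWWWWW
WWWWWWW
WWWWWWY
After op 4 fill(2,6,G) [52 cells changed]:
GGGGGGG
GGGGGGG
KKRGGGG
KKGGGGG
KKGGGGG
KKGGGGG
KGGGGGG
GGGGGGG
GGGGGGY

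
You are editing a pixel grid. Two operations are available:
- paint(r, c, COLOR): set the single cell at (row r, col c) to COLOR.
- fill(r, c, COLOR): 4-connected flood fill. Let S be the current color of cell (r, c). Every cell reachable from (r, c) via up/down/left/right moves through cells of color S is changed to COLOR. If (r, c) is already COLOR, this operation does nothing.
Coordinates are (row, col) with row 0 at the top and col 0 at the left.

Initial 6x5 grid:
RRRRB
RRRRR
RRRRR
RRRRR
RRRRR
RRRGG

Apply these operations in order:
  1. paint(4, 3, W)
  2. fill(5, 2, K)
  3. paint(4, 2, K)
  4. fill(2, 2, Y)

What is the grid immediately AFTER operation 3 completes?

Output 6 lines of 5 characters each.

Answer: KKKKB
KKKKK
KKKKK
KKKKK
KKKWK
KKKGG

Derivation:
After op 1 paint(4,3,W):
RRRRB
RRRRR
RRRRR
RRRRR
RRRWR
RRRGG
After op 2 fill(5,2,K) [26 cells changed]:
KKKKB
KKKKK
KKKKK
KKKKK
KKKWK
KKKGG
After op 3 paint(4,2,K):
KKKKB
KKKKK
KKKKK
KKKKK
KKKWK
KKKGG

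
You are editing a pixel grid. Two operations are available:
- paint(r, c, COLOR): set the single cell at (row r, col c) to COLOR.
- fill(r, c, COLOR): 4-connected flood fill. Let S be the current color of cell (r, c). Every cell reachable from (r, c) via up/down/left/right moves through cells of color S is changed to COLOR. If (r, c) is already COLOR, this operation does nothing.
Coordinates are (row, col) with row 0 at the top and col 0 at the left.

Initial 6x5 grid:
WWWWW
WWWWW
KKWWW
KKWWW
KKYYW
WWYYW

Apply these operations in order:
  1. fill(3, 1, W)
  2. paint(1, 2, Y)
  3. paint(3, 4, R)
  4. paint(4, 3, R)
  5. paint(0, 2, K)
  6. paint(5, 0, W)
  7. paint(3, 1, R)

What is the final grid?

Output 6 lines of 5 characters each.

After op 1 fill(3,1,W) [6 cells changed]:
WWWWW
WWWWW
WWWWW
WWWWW
WWYYW
WWYYW
After op 2 paint(1,2,Y):
WWWWW
WWYWW
WWWWW
WWWWW
WWYYW
WWYYW
After op 3 paint(3,4,R):
WWWWW
WWYWW
WWWWW
WWWWR
WWYYW
WWYYW
After op 4 paint(4,3,R):
WWWWW
WWYWW
WWWWW
WWWWR
WWYRW
WWYYW
After op 5 paint(0,2,K):
WWKWW
WWYWW
WWWWW
WWWWR
WWYRW
WWYYW
After op 6 paint(5,0,W):
WWKWW
WWYWW
WWWWW
WWWWR
WWYRW
WWYYW
After op 7 paint(3,1,R):
WWKWW
WWYWW
WWWWW
WRWWR
WWYRW
WWYYW

Answer: WWKWW
WWYWW
WWWWW
WRWWR
WWYRW
WWYYW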